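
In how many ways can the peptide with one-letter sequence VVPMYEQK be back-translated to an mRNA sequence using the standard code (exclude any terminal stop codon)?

1024

Val: 4 codons.
Val: 4 codons.
Pro: 4 codons.
Met: 1 codon.
Tyr: 2 codons.
Glu: 2 codons.
Gln: 2 codons.
Lys: 2 codons.
4 × 4 × 4 × 1 × 2 × 2 × 2 × 2 = 1024.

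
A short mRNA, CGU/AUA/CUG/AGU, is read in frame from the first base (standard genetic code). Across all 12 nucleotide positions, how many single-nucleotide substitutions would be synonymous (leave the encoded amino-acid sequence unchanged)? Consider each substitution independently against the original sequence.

10

Codon 1 (CGU, Arg): 3 synonymous substitutions.
Codon 2 (AUA, Ile): 2 synonymous substitutions.
Codon 3 (CUG, Leu): 4 synonymous substitutions.
Codon 4 (AGU, Ser): 1 synonymous substitution.
Total: 3 + 2 + 4 + 1 = 10.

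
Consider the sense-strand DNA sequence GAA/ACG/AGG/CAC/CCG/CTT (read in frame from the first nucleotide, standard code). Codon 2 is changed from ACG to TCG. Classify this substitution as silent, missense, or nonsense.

Position 4 falls in codon 2: ACG → Thr.
After the substitution the codon is TCG → Ser.
Thr ≠ Ser, so this is a missense mutation.

missense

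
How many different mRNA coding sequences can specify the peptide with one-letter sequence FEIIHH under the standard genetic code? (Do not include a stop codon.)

Phe: 2 codons.
Glu: 2 codons.
Ile: 3 codons.
Ile: 3 codons.
His: 2 codons.
His: 2 codons.
2 × 2 × 3 × 3 × 2 × 2 = 144.

144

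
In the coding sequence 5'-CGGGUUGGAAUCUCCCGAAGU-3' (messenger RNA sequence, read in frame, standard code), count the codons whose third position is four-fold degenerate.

Codon 1 CGG (Arg): third position 4-fold.
Codon 2 GUU (Val): third position 4-fold.
Codon 3 GGA (Gly): third position 4-fold.
Codon 4 AUC (Ile): third position 3-fold.
Codon 5 UCC (Ser): third position 4-fold.
Codon 6 CGA (Arg): third position 4-fold.
Codon 7 AGU (Ser): third position 2-fold.
Four-fold degenerate third positions: 5.

5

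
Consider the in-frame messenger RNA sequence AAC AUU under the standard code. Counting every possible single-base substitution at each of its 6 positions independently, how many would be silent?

3

Codon 1 (AAC, Asn): 1 synonymous substitution.
Codon 2 (AUU, Ile): 2 synonymous substitutions.
Total: 1 + 2 = 3.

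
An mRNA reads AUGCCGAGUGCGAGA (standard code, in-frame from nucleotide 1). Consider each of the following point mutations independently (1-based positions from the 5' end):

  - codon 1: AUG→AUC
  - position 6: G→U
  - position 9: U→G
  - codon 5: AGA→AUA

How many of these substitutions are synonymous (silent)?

Codon 1: AUG (Met) → AUC (Ile) — missense.
Codon 2: CCG (Pro) → CCU (Pro) — synonymous.
Codon 3: AGU (Ser) → AGG (Arg) — missense.
Codon 5: AGA (Arg) → AUA (Ile) — missense.
Synonymous: 1 of 4.

1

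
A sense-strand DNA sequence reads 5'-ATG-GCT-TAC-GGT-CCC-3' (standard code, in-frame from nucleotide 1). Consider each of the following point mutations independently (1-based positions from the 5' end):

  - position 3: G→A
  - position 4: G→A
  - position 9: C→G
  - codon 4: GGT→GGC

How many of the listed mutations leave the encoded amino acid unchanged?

Codon 1: ATG (Met) → ATA (Ile) — missense.
Codon 2: GCT (Ala) → ACT (Thr) — missense.
Codon 3: TAC (Tyr) → TAG (Stop) — nonsense.
Codon 4: GGT (Gly) → GGC (Gly) — synonymous.
Synonymous: 1 of 4.

1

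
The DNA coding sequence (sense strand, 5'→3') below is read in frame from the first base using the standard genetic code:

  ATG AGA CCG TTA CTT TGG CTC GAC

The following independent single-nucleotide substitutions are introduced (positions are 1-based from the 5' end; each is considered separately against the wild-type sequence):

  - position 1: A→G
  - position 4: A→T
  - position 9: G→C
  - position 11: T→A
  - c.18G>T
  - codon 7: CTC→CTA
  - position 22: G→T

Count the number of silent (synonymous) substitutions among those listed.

2

Codon 1: ATG (Met) → GTG (Val) — missense.
Codon 2: AGA (Arg) → TGA (Stop) — nonsense.
Codon 3: CCG (Pro) → CCC (Pro) — synonymous.
Codon 4: TTA (Leu) → TAA (Stop) — nonsense.
Codon 6: TGG (Trp) → TGT (Cys) — missense.
Codon 7: CTC (Leu) → CTA (Leu) — synonymous.
Codon 8: GAC (Asp) → TAC (Tyr) — missense.
Synonymous: 2 of 7.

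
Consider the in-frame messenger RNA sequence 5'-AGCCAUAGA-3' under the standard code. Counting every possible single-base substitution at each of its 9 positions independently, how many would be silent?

Codon 1 (AGC, Ser): 1 synonymous substitution.
Codon 2 (CAU, His): 1 synonymous substitution.
Codon 3 (AGA, Arg): 2 synonymous substitutions.
Total: 1 + 1 + 2 = 4.

4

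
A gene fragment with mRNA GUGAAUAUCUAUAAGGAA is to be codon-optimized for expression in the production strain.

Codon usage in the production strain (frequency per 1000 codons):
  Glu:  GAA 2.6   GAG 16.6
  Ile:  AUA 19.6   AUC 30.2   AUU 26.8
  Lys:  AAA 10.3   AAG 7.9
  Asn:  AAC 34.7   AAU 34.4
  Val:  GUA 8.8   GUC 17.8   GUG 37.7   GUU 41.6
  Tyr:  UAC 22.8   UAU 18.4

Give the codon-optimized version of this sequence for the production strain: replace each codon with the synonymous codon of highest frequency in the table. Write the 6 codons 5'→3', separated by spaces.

Codon 1 (Val): best is GUU at 41.6.
Codon 2 (Asn): best is AAC at 34.7.
Codon 3 (Ile): best is AUC at 30.2.
Codon 4 (Tyr): best is UAC at 22.8.
Codon 5 (Lys): best is AAA at 10.3.
Codon 6 (Glu): best is GAG at 16.6.

GUU AAC AUC UAC AAA GAG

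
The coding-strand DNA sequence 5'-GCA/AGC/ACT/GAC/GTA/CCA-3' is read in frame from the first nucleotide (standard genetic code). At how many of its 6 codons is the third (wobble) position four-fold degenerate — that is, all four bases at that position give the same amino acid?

Codon 1 GCA (Ala): third position 4-fold.
Codon 2 AGC (Ser): third position 2-fold.
Codon 3 ACT (Thr): third position 4-fold.
Codon 4 GAC (Asp): third position 2-fold.
Codon 5 GTA (Val): third position 4-fold.
Codon 6 CCA (Pro): third position 4-fold.
Four-fold degenerate third positions: 4.

4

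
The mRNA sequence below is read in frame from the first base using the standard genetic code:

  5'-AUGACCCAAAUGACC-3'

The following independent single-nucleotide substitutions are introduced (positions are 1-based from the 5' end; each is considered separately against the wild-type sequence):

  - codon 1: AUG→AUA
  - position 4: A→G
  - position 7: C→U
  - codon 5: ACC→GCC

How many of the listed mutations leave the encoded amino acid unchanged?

Codon 1: AUG (Met) → AUA (Ile) — missense.
Codon 2: ACC (Thr) → GCC (Ala) — missense.
Codon 3: CAA (Gln) → UAA (Stop) — nonsense.
Codon 5: ACC (Thr) → GCC (Ala) — missense.
Synonymous: 0 of 4.

0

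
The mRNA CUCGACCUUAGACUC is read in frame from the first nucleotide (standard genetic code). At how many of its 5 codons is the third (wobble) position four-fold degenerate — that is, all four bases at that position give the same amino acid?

3

Codon 1 CUC (Leu): third position 4-fold.
Codon 2 GAC (Asp): third position 2-fold.
Codon 3 CUU (Leu): third position 4-fold.
Codon 4 AGA (Arg): third position 2-fold.
Codon 5 CUC (Leu): third position 4-fold.
Four-fold degenerate third positions: 3.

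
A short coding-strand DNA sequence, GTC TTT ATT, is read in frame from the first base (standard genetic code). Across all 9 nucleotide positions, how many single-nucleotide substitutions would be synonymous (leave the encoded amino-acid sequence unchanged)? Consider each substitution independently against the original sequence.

6

Codon 1 (GTC, Val): 3 synonymous substitutions.
Codon 2 (TTT, Phe): 1 synonymous substitution.
Codon 3 (ATT, Ile): 2 synonymous substitutions.
Total: 3 + 1 + 2 = 6.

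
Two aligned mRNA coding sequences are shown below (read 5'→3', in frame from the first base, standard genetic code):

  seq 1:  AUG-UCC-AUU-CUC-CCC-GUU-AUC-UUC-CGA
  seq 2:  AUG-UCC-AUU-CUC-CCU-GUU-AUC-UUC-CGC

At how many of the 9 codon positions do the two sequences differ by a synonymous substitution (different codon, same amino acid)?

2

Codon 1: AUG Met / AUG Met — identical.
Codon 2: UCC Ser / UCC Ser — identical.
Codon 3: AUU Ile / AUU Ile — identical.
Codon 4: CUC Leu / CUC Leu — identical.
Codon 5: CCC Pro / CCU Pro — synonymous.
Codon 6: GUU Val / GUU Val — identical.
Codon 7: AUC Ile / AUC Ile — identical.
Codon 8: UUC Phe / UUC Phe — identical.
Codon 9: CGA Arg / CGC Arg — synonymous.
Synonymous differences: 2.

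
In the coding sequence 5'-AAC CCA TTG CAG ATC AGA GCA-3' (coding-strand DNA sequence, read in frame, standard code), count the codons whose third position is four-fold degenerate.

2

Codon 1 AAC (Asn): third position 2-fold.
Codon 2 CCA (Pro): third position 4-fold.
Codon 3 TTG (Leu): third position 2-fold.
Codon 4 CAG (Gln): third position 2-fold.
Codon 5 ATC (Ile): third position 3-fold.
Codon 6 AGA (Arg): third position 2-fold.
Codon 7 GCA (Ala): third position 4-fold.
Four-fold degenerate third positions: 2.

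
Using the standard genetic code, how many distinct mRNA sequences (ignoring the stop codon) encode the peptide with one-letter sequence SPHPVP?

3072

Ser: 6 codons.
Pro: 4 codons.
His: 2 codons.
Pro: 4 codons.
Val: 4 codons.
Pro: 4 codons.
6 × 4 × 2 × 4 × 4 × 4 = 3072.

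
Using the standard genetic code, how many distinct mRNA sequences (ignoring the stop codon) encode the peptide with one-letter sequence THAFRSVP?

36864

Thr: 4 codons.
His: 2 codons.
Ala: 4 codons.
Phe: 2 codons.
Arg: 6 codons.
Ser: 6 codons.
Val: 4 codons.
Pro: 4 codons.
4 × 2 × 4 × 2 × 6 × 6 × 4 × 4 = 36864.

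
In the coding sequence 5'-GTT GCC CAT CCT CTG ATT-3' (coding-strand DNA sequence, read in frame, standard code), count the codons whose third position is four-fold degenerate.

4

Codon 1 GTT (Val): third position 4-fold.
Codon 2 GCC (Ala): third position 4-fold.
Codon 3 CAT (His): third position 2-fold.
Codon 4 CCT (Pro): third position 4-fold.
Codon 5 CTG (Leu): third position 4-fold.
Codon 6 ATT (Ile): third position 3-fold.
Four-fold degenerate third positions: 4.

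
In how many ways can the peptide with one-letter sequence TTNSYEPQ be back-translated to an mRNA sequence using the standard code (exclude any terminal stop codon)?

6144

Thr: 4 codons.
Thr: 4 codons.
Asn: 2 codons.
Ser: 6 codons.
Tyr: 2 codons.
Glu: 2 codons.
Pro: 4 codons.
Gln: 2 codons.
4 × 4 × 2 × 6 × 2 × 2 × 4 × 2 = 6144.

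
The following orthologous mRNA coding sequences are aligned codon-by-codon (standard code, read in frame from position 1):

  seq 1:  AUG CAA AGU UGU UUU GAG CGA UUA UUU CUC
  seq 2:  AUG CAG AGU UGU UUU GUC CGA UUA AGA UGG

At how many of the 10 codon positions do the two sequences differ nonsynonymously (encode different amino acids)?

3

Codon 1: AUG Met / AUG Met — identical.
Codon 2: CAA Gln / CAG Gln — synonymous.
Codon 3: AGU Ser / AGU Ser — identical.
Codon 4: UGU Cys / UGU Cys — identical.
Codon 5: UUU Phe / UUU Phe — identical.
Codon 6: GAG Glu / GUC Val — nonsynonymous.
Codon 7: CGA Arg / CGA Arg — identical.
Codon 8: UUA Leu / UUA Leu — identical.
Codon 9: UUU Phe / AGA Arg — nonsynonymous.
Codon 10: CUC Leu / UGG Trp — nonsynonymous.
Nonsynonymous differences: 3.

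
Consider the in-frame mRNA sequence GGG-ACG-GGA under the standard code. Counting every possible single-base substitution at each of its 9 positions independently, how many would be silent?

9

Codon 1 (GGG, Gly): 3 synonymous substitutions.
Codon 2 (ACG, Thr): 3 synonymous substitutions.
Codon 3 (GGA, Gly): 3 synonymous substitutions.
Total: 3 + 3 + 3 = 9.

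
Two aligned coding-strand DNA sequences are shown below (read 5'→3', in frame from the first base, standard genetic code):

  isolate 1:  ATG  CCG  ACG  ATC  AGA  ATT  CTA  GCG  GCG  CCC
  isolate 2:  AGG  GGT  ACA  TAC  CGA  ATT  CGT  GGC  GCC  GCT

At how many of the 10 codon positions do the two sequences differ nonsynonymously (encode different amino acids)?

6

Codon 1: ATG Met / AGG Arg — nonsynonymous.
Codon 2: CCG Pro / GGT Gly — nonsynonymous.
Codon 3: ACG Thr / ACA Thr — synonymous.
Codon 4: ATC Ile / TAC Tyr — nonsynonymous.
Codon 5: AGA Arg / CGA Arg — synonymous.
Codon 6: ATT Ile / ATT Ile — identical.
Codon 7: CTA Leu / CGT Arg — nonsynonymous.
Codon 8: GCG Ala / GGC Gly — nonsynonymous.
Codon 9: GCG Ala / GCC Ala — synonymous.
Codon 10: CCC Pro / GCT Ala — nonsynonymous.
Nonsynonymous differences: 6.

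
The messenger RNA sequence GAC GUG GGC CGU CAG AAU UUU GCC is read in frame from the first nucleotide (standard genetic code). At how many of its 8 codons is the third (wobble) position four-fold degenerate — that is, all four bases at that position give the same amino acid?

Codon 1 GAC (Asp): third position 2-fold.
Codon 2 GUG (Val): third position 4-fold.
Codon 3 GGC (Gly): third position 4-fold.
Codon 4 CGU (Arg): third position 4-fold.
Codon 5 CAG (Gln): third position 2-fold.
Codon 6 AAU (Asn): third position 2-fold.
Codon 7 UUU (Phe): third position 2-fold.
Codon 8 GCC (Ala): third position 4-fold.
Four-fold degenerate third positions: 4.

4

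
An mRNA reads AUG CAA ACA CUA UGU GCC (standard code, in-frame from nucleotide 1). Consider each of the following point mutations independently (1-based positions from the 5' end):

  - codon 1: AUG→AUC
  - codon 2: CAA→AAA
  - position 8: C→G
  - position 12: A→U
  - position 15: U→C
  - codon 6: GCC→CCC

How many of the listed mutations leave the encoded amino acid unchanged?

Codon 1: AUG (Met) → AUC (Ile) — missense.
Codon 2: CAA (Gln) → AAA (Lys) — missense.
Codon 3: ACA (Thr) → AGA (Arg) — missense.
Codon 4: CUA (Leu) → CUU (Leu) — synonymous.
Codon 5: UGU (Cys) → UGC (Cys) — synonymous.
Codon 6: GCC (Ala) → CCC (Pro) — missense.
Synonymous: 2 of 6.

2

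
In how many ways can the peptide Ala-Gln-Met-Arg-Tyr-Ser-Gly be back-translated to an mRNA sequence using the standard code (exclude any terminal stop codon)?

2304

Ala: 4 codons.
Gln: 2 codons.
Met: 1 codon.
Arg: 6 codons.
Tyr: 2 codons.
Ser: 6 codons.
Gly: 4 codons.
4 × 2 × 1 × 6 × 2 × 6 × 4 = 2304.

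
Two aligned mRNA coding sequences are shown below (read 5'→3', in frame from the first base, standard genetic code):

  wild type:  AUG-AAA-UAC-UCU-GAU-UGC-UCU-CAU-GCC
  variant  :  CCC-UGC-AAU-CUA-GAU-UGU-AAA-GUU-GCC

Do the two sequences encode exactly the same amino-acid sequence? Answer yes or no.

no

Codon 1: AUG Met / CCC Pro — nonsynonymous.
Codon 2: AAA Lys / UGC Cys — nonsynonymous.
Codon 3: UAC Tyr / AAU Asn — nonsynonymous.
Codon 4: UCU Ser / CUA Leu — nonsynonymous.
Codon 5: GAU Asp / GAU Asp — identical.
Codon 6: UGC Cys / UGU Cys — synonymous.
Codon 7: UCU Ser / AAA Lys — nonsynonymous.
Codon 8: CAU His / GUU Val — nonsynonymous.
Codon 9: GCC Ala / GCC Ala — identical.
Nonsynonymous differences: 6 → different protein.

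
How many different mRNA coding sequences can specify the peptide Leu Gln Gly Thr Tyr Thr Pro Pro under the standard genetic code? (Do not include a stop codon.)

Leu: 6 codons.
Gln: 2 codons.
Gly: 4 codons.
Thr: 4 codons.
Tyr: 2 codons.
Thr: 4 codons.
Pro: 4 codons.
Pro: 4 codons.
6 × 2 × 4 × 4 × 2 × 4 × 4 × 4 = 24576.

24576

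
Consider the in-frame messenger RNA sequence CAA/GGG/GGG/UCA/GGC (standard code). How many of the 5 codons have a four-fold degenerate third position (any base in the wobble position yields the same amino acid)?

4

Codon 1 CAA (Gln): third position 2-fold.
Codon 2 GGG (Gly): third position 4-fold.
Codon 3 GGG (Gly): third position 4-fold.
Codon 4 UCA (Ser): third position 4-fold.
Codon 5 GGC (Gly): third position 4-fold.
Four-fold degenerate third positions: 4.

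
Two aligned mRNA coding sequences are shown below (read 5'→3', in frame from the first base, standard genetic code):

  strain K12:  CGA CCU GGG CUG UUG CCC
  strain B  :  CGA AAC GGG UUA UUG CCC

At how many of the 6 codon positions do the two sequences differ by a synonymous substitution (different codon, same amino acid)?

Codon 1: CGA Arg / CGA Arg — identical.
Codon 2: CCU Pro / AAC Asn — nonsynonymous.
Codon 3: GGG Gly / GGG Gly — identical.
Codon 4: CUG Leu / UUA Leu — synonymous.
Codon 5: UUG Leu / UUG Leu — identical.
Codon 6: CCC Pro / CCC Pro — identical.
Synonymous differences: 1.

1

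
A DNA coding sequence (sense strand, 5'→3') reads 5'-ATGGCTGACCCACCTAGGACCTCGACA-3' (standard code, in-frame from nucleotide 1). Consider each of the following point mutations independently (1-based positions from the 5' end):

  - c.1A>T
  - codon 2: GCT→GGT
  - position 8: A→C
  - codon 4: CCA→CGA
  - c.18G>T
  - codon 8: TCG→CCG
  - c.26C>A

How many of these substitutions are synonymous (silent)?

0

Codon 1: ATG (Met) → TTG (Leu) — missense.
Codon 2: GCT (Ala) → GGT (Gly) — missense.
Codon 3: GAC (Asp) → GCC (Ala) — missense.
Codon 4: CCA (Pro) → CGA (Arg) — missense.
Codon 6: AGG (Arg) → AGT (Ser) — missense.
Codon 8: TCG (Ser) → CCG (Pro) — missense.
Codon 9: ACA (Thr) → AAA (Lys) — missense.
Synonymous: 0 of 7.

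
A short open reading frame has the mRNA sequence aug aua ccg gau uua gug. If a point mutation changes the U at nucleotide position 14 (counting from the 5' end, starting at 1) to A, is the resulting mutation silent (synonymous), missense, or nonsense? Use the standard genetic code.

nonsense

Position 14 falls in codon 5: UUA → Leu.
After the substitution the codon is UAA → Stop.
The new codon is a stop codon, so this is a nonsense mutation.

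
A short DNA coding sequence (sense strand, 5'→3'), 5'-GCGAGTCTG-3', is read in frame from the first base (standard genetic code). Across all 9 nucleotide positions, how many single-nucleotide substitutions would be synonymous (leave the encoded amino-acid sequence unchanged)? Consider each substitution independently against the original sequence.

Codon 1 (GCG, Ala): 3 synonymous substitutions.
Codon 2 (AGT, Ser): 1 synonymous substitution.
Codon 3 (CTG, Leu): 4 synonymous substitutions.
Total: 3 + 1 + 4 = 8.

8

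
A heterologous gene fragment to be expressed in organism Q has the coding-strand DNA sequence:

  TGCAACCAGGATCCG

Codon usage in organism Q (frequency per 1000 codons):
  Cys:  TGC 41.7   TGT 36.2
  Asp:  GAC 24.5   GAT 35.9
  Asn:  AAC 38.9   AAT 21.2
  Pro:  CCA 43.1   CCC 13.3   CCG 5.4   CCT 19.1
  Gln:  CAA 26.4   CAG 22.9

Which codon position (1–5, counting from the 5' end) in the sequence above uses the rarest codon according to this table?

5

Codon 1 TGC (Cys): 41.7 per 1000.
Codon 2 AAC (Asn): 38.9 per 1000.
Codon 3 CAG (Gln): 22.9 per 1000.
Codon 4 GAT (Asp): 35.9 per 1000.
Codon 5 CCG (Pro): 5.4 per 1000.
Lowest frequency is 5.4 at codon 5.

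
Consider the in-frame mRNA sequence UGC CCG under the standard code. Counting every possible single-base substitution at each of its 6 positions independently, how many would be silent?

4

Codon 1 (UGC, Cys): 1 synonymous substitution.
Codon 2 (CCG, Pro): 3 synonymous substitutions.
Total: 1 + 3 = 4.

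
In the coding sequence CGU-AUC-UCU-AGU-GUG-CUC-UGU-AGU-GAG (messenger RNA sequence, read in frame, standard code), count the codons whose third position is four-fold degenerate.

Codon 1 CGU (Arg): third position 4-fold.
Codon 2 AUC (Ile): third position 3-fold.
Codon 3 UCU (Ser): third position 4-fold.
Codon 4 AGU (Ser): third position 2-fold.
Codon 5 GUG (Val): third position 4-fold.
Codon 6 CUC (Leu): third position 4-fold.
Codon 7 UGU (Cys): third position 2-fold.
Codon 8 AGU (Ser): third position 2-fold.
Codon 9 GAG (Glu): third position 2-fold.
Four-fold degenerate third positions: 4.

4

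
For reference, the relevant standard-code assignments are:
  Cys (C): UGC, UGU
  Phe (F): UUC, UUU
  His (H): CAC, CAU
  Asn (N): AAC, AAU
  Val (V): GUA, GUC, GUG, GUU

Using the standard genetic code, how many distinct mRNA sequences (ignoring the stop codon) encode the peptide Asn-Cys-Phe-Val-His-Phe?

128

Asn: 2 codons.
Cys: 2 codons.
Phe: 2 codons.
Val: 4 codons.
His: 2 codons.
Phe: 2 codons.
2 × 2 × 2 × 4 × 2 × 2 = 128.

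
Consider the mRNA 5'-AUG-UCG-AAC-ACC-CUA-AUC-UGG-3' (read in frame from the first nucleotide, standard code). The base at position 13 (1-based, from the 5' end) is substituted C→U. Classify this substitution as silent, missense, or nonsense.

silent

Position 13 falls in codon 5: CUA → Leu.
After the substitution the codon is UUA → Leu.
Both encode Leu, so the change is synonymous.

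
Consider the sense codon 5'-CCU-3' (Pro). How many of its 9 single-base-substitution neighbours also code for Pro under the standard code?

Position 1: none → 0 synonymous.
Position 2: none → 0 synonymous.
Position 3: CCC, CCA, CCG → 3 synonymous.
Total: 0 + 0 + 3 = 3.

3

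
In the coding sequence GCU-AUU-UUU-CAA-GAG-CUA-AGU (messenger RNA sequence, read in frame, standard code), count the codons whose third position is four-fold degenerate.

2

Codon 1 GCU (Ala): third position 4-fold.
Codon 2 AUU (Ile): third position 3-fold.
Codon 3 UUU (Phe): third position 2-fold.
Codon 4 CAA (Gln): third position 2-fold.
Codon 5 GAG (Glu): third position 2-fold.
Codon 6 CUA (Leu): third position 4-fold.
Codon 7 AGU (Ser): third position 2-fold.
Four-fold degenerate third positions: 2.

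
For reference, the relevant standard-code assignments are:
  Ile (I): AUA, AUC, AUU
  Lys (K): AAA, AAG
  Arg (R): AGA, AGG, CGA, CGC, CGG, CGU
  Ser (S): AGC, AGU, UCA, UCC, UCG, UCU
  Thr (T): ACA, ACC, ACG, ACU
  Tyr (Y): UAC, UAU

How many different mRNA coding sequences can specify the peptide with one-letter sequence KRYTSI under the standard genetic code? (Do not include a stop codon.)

1728

Lys: 2 codons.
Arg: 6 codons.
Tyr: 2 codons.
Thr: 4 codons.
Ser: 6 codons.
Ile: 3 codons.
2 × 6 × 2 × 4 × 6 × 3 = 1728.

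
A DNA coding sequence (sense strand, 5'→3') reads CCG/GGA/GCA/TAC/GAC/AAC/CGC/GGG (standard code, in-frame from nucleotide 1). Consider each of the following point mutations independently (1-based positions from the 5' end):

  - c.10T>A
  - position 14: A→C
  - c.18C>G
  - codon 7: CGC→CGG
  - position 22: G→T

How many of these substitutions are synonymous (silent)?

1

Codon 4: TAC (Tyr) → AAC (Asn) — missense.
Codon 5: GAC (Asp) → GCC (Ala) — missense.
Codon 6: AAC (Asn) → AAG (Lys) — missense.
Codon 7: CGC (Arg) → CGG (Arg) — synonymous.
Codon 8: GGG (Gly) → TGG (Trp) — missense.
Synonymous: 1 of 5.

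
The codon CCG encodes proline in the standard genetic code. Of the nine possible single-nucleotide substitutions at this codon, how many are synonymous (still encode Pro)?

3

Position 1: none → 0 synonymous.
Position 2: none → 0 synonymous.
Position 3: CCT, CCC, CCA → 3 synonymous.
Total: 0 + 0 + 3 = 3.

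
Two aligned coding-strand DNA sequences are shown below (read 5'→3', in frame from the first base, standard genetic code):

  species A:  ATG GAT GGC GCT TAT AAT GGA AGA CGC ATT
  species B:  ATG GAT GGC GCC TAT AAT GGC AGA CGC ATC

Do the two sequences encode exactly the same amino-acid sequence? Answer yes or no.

Codon 1: ATG Met / ATG Met — identical.
Codon 2: GAT Asp / GAT Asp — identical.
Codon 3: GGC Gly / GGC Gly — identical.
Codon 4: GCT Ala / GCC Ala — synonymous.
Codon 5: TAT Tyr / TAT Tyr — identical.
Codon 6: AAT Asn / AAT Asn — identical.
Codon 7: GGA Gly / GGC Gly — synonymous.
Codon 8: AGA Arg / AGA Arg — identical.
Codon 9: CGC Arg / CGC Arg — identical.
Codon 10: ATT Ile / ATC Ile — synonymous.
Nonsynonymous differences: 0 → same protein.

yes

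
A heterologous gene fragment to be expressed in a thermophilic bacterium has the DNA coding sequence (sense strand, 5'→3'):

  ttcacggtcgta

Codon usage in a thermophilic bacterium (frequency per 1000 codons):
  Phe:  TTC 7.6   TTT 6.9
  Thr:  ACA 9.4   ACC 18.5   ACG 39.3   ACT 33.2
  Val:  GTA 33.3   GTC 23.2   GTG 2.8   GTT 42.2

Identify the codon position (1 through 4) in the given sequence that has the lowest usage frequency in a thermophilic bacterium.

Codon 1 TTC (Phe): 7.6 per 1000.
Codon 2 ACG (Thr): 39.3 per 1000.
Codon 3 GTC (Val): 23.2 per 1000.
Codon 4 GTA (Val): 33.3 per 1000.
Lowest frequency is 7.6 at codon 1.

1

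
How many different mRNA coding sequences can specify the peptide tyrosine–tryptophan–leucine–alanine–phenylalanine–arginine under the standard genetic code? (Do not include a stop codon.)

576

Tyr: 2 codons.
Trp: 1 codon.
Leu: 6 codons.
Ala: 4 codons.
Phe: 2 codons.
Arg: 6 codons.
2 × 1 × 6 × 4 × 2 × 6 = 576.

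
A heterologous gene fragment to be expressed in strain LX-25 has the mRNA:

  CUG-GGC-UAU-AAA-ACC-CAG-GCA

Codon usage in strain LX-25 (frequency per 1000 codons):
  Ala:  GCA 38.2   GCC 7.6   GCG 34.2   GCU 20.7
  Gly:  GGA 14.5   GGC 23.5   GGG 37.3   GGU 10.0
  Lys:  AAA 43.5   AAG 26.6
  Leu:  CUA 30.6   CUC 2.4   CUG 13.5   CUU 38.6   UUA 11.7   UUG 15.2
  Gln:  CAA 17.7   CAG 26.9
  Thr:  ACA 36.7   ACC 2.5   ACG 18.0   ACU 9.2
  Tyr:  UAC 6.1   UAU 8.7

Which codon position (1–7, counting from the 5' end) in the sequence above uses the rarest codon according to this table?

Codon 1 CUG (Leu): 13.5 per 1000.
Codon 2 GGC (Gly): 23.5 per 1000.
Codon 3 UAU (Tyr): 8.7 per 1000.
Codon 4 AAA (Lys): 43.5 per 1000.
Codon 5 ACC (Thr): 2.5 per 1000.
Codon 6 CAG (Gln): 26.9 per 1000.
Codon 7 GCA (Ala): 38.2 per 1000.
Lowest frequency is 2.5 at codon 5.

5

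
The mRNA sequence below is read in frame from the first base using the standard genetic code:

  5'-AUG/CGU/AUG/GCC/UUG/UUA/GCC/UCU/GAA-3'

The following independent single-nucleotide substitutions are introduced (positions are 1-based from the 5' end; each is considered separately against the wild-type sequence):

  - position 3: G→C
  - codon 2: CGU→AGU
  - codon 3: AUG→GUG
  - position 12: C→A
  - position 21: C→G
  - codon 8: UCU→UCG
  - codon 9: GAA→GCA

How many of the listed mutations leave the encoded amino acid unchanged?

3

Codon 1: AUG (Met) → AUC (Ile) — missense.
Codon 2: CGU (Arg) → AGU (Ser) — missense.
Codon 3: AUG (Met) → GUG (Val) — missense.
Codon 4: GCC (Ala) → GCA (Ala) — synonymous.
Codon 7: GCC (Ala) → GCG (Ala) — synonymous.
Codon 8: UCU (Ser) → UCG (Ser) — synonymous.
Codon 9: GAA (Glu) → GCA (Ala) — missense.
Synonymous: 3 of 7.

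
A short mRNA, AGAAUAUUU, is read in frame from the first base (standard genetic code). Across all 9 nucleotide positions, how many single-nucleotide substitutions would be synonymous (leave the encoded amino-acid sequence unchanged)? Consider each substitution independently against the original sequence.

Codon 1 (AGA, Arg): 2 synonymous substitutions.
Codon 2 (AUA, Ile): 2 synonymous substitutions.
Codon 3 (UUU, Phe): 1 synonymous substitution.
Total: 2 + 2 + 1 = 5.

5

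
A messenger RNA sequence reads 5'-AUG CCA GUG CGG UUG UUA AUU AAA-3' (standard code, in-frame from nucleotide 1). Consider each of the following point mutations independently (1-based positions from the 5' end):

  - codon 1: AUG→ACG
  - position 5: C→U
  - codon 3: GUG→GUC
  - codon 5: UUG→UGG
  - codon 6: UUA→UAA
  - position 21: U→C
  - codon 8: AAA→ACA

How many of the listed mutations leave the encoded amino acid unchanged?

Codon 1: AUG (Met) → ACG (Thr) — missense.
Codon 2: CCA (Pro) → CUA (Leu) — missense.
Codon 3: GUG (Val) → GUC (Val) — synonymous.
Codon 5: UUG (Leu) → UGG (Trp) — missense.
Codon 6: UUA (Leu) → UAA (Stop) — nonsense.
Codon 7: AUU (Ile) → AUC (Ile) — synonymous.
Codon 8: AAA (Lys) → ACA (Thr) — missense.
Synonymous: 2 of 7.

2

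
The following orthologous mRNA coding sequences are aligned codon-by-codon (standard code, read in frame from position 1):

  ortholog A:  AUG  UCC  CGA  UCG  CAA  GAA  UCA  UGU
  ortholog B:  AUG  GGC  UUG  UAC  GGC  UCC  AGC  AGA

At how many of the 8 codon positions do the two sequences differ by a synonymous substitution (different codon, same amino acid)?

Codon 1: AUG Met / AUG Met — identical.
Codon 2: UCC Ser / GGC Gly — nonsynonymous.
Codon 3: CGA Arg / UUG Leu — nonsynonymous.
Codon 4: UCG Ser / UAC Tyr — nonsynonymous.
Codon 5: CAA Gln / GGC Gly — nonsynonymous.
Codon 6: GAA Glu / UCC Ser — nonsynonymous.
Codon 7: UCA Ser / AGC Ser — synonymous.
Codon 8: UGU Cys / AGA Arg — nonsynonymous.
Synonymous differences: 1.

1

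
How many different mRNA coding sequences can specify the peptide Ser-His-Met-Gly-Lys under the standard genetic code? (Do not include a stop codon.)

Ser: 6 codons.
His: 2 codons.
Met: 1 codon.
Gly: 4 codons.
Lys: 2 codons.
6 × 2 × 1 × 4 × 2 = 96.

96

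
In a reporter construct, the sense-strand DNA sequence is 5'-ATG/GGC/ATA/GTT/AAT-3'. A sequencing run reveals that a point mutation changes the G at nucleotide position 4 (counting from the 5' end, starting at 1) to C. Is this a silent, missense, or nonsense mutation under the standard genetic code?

missense

Position 4 falls in codon 2: GGC → Gly.
After the substitution the codon is CGC → Arg.
Gly ≠ Arg, so this is a missense mutation.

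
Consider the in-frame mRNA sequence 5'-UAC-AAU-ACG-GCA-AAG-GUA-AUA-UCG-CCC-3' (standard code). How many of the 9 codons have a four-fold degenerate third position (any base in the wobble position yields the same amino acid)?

5

Codon 1 UAC (Tyr): third position 2-fold.
Codon 2 AAU (Asn): third position 2-fold.
Codon 3 ACG (Thr): third position 4-fold.
Codon 4 GCA (Ala): third position 4-fold.
Codon 5 AAG (Lys): third position 2-fold.
Codon 6 GUA (Val): third position 4-fold.
Codon 7 AUA (Ile): third position 3-fold.
Codon 8 UCG (Ser): third position 4-fold.
Codon 9 CCC (Pro): third position 4-fold.
Four-fold degenerate third positions: 5.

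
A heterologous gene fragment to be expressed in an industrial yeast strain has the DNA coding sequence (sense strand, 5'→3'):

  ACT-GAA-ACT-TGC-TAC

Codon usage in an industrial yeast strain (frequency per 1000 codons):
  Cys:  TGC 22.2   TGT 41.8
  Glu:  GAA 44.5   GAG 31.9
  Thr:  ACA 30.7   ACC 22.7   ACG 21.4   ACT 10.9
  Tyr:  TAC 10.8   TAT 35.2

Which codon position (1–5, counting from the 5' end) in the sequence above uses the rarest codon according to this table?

5

Codon 1 ACT (Thr): 10.9 per 1000.
Codon 2 GAA (Glu): 44.5 per 1000.
Codon 3 ACT (Thr): 10.9 per 1000.
Codon 4 TGC (Cys): 22.2 per 1000.
Codon 5 TAC (Tyr): 10.8 per 1000.
Lowest frequency is 10.8 at codon 5.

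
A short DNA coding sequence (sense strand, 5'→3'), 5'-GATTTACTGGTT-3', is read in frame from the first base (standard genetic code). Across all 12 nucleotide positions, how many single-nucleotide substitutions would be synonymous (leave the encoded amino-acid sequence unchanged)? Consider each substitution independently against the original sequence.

10

Codon 1 (GAT, Asp): 1 synonymous substitution.
Codon 2 (TTA, Leu): 2 synonymous substitutions.
Codon 3 (CTG, Leu): 4 synonymous substitutions.
Codon 4 (GTT, Val): 3 synonymous substitutions.
Total: 1 + 2 + 4 + 3 = 10.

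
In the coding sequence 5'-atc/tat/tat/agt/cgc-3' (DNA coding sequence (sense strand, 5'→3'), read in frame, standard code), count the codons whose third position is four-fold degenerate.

1

Codon 1 ATC (Ile): third position 3-fold.
Codon 2 TAT (Tyr): third position 2-fold.
Codon 3 TAT (Tyr): third position 2-fold.
Codon 4 AGT (Ser): third position 2-fold.
Codon 5 CGC (Arg): third position 4-fold.
Four-fold degenerate third positions: 1.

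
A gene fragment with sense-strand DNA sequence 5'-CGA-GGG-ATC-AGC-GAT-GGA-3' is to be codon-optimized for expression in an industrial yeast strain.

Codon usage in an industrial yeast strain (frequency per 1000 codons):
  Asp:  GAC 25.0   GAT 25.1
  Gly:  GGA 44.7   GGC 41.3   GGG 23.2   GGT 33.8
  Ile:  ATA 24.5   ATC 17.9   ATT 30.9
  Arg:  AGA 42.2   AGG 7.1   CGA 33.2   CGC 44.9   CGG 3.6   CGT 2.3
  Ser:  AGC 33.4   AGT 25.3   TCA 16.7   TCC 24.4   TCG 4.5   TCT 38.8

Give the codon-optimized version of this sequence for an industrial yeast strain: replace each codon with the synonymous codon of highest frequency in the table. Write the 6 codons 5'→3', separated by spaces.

Codon 1 (Arg): best is CGC at 44.9.
Codon 2 (Gly): best is GGA at 44.7.
Codon 3 (Ile): best is ATT at 30.9.
Codon 4 (Ser): best is TCT at 38.8.
Codon 5 (Asp): best is GAT at 25.1.
Codon 6 (Gly): best is GGA at 44.7.

CGC GGA ATT TCT GAT GGA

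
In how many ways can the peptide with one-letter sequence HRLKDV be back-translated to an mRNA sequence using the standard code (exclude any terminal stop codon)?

1152

His: 2 codons.
Arg: 6 codons.
Leu: 6 codons.
Lys: 2 codons.
Asp: 2 codons.
Val: 4 codons.
2 × 6 × 6 × 2 × 2 × 4 = 1152.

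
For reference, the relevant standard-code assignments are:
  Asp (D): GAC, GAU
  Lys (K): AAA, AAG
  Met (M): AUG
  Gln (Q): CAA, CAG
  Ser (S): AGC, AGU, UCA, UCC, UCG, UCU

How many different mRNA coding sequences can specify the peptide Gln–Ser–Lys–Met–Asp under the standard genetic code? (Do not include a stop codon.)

48

Gln: 2 codons.
Ser: 6 codons.
Lys: 2 codons.
Met: 1 codon.
Asp: 2 codons.
2 × 6 × 2 × 1 × 2 = 48.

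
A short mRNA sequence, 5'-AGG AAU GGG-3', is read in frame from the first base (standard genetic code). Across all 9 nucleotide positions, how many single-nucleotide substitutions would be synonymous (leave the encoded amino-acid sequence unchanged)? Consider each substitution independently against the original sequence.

6

Codon 1 (AGG, Arg): 2 synonymous substitutions.
Codon 2 (AAU, Asn): 1 synonymous substitution.
Codon 3 (GGG, Gly): 3 synonymous substitutions.
Total: 2 + 1 + 3 = 6.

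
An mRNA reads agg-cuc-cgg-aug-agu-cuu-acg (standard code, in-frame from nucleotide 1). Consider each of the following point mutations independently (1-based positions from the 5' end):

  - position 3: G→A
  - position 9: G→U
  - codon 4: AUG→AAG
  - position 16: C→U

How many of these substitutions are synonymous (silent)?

2

Codon 1: AGG (Arg) → AGA (Arg) — synonymous.
Codon 3: CGG (Arg) → CGU (Arg) — synonymous.
Codon 4: AUG (Met) → AAG (Lys) — missense.
Codon 6: CUU (Leu) → UUU (Phe) — missense.
Synonymous: 2 of 4.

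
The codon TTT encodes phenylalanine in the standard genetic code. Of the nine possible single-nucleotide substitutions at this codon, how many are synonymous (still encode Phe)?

Position 1: none → 0 synonymous.
Position 2: none → 0 synonymous.
Position 3: TTC → 1 synonymous.
Total: 0 + 0 + 1 = 1.

1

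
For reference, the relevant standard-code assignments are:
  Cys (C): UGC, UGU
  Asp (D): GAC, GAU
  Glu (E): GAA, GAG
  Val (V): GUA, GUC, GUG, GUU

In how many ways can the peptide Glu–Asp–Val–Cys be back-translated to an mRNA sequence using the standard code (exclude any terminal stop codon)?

32

Glu: 2 codons.
Asp: 2 codons.
Val: 4 codons.
Cys: 2 codons.
2 × 2 × 4 × 2 = 32.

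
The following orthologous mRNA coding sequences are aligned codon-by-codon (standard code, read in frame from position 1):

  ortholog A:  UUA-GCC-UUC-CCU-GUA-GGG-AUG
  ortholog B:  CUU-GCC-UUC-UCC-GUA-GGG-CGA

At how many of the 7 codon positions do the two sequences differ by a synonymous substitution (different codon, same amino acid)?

1

Codon 1: UUA Leu / CUU Leu — synonymous.
Codon 2: GCC Ala / GCC Ala — identical.
Codon 3: UUC Phe / UUC Phe — identical.
Codon 4: CCU Pro / UCC Ser — nonsynonymous.
Codon 5: GUA Val / GUA Val — identical.
Codon 6: GGG Gly / GGG Gly — identical.
Codon 7: AUG Met / CGA Arg — nonsynonymous.
Synonymous differences: 1.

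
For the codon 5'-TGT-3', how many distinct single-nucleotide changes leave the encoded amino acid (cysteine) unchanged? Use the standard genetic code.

Position 1: none → 0 synonymous.
Position 2: none → 0 synonymous.
Position 3: TGC → 1 synonymous.
Total: 0 + 0 + 1 = 1.

1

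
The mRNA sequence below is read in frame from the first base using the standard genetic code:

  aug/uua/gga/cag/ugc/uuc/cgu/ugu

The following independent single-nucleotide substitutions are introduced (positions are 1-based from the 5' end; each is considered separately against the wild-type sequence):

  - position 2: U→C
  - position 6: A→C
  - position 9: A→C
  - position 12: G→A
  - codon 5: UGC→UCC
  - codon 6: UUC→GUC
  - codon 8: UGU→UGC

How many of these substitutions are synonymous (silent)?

3

Codon 1: AUG (Met) → ACG (Thr) — missense.
Codon 2: UUA (Leu) → UUC (Phe) — missense.
Codon 3: GGA (Gly) → GGC (Gly) — synonymous.
Codon 4: CAG (Gln) → CAA (Gln) — synonymous.
Codon 5: UGC (Cys) → UCC (Ser) — missense.
Codon 6: UUC (Phe) → GUC (Val) — missense.
Codon 8: UGU (Cys) → UGC (Cys) — synonymous.
Synonymous: 3 of 7.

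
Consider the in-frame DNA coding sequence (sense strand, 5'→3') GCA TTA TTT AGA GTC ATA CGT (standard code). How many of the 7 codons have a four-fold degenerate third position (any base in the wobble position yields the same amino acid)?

Codon 1 GCA (Ala): third position 4-fold.
Codon 2 TTA (Leu): third position 2-fold.
Codon 3 TTT (Phe): third position 2-fold.
Codon 4 AGA (Arg): third position 2-fold.
Codon 5 GTC (Val): third position 4-fold.
Codon 6 ATA (Ile): third position 3-fold.
Codon 7 CGT (Arg): third position 4-fold.
Four-fold degenerate third positions: 3.

3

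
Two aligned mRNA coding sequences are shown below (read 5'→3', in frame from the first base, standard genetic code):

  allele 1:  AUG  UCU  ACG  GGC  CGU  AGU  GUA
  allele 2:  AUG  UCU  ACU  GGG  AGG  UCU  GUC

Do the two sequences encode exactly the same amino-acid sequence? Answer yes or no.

Codon 1: AUG Met / AUG Met — identical.
Codon 2: UCU Ser / UCU Ser — identical.
Codon 3: ACG Thr / ACU Thr — synonymous.
Codon 4: GGC Gly / GGG Gly — synonymous.
Codon 5: CGU Arg / AGG Arg — synonymous.
Codon 6: AGU Ser / UCU Ser — synonymous.
Codon 7: GUA Val / GUC Val — synonymous.
Nonsynonymous differences: 0 → same protein.

yes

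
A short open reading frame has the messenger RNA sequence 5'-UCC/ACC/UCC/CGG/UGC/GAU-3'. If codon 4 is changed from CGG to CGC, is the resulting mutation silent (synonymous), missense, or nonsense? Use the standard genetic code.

silent

Position 12 falls in codon 4: CGG → Arg.
After the substitution the codon is CGC → Arg.
Both encode Arg, so the change is synonymous.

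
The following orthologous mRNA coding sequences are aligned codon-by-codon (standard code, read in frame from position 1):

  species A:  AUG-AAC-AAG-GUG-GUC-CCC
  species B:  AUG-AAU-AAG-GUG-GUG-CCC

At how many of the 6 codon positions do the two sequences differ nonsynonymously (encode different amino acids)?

Codon 1: AUG Met / AUG Met — identical.
Codon 2: AAC Asn / AAU Asn — synonymous.
Codon 3: AAG Lys / AAG Lys — identical.
Codon 4: GUG Val / GUG Val — identical.
Codon 5: GUC Val / GUG Val — synonymous.
Codon 6: CCC Pro / CCC Pro — identical.
Nonsynonymous differences: 0.

0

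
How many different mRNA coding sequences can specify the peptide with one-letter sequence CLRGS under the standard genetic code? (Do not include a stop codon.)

1728

Cys: 2 codons.
Leu: 6 codons.
Arg: 6 codons.
Gly: 4 codons.
Ser: 6 codons.
2 × 6 × 6 × 4 × 6 = 1728.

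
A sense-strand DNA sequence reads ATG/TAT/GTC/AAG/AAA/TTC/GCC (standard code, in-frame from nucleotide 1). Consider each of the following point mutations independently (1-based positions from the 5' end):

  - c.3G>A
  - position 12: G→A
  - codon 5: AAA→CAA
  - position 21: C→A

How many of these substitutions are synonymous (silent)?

Codon 1: ATG (Met) → ATA (Ile) — missense.
Codon 4: AAG (Lys) → AAA (Lys) — synonymous.
Codon 5: AAA (Lys) → CAA (Gln) — missense.
Codon 7: GCC (Ala) → GCA (Ala) — synonymous.
Synonymous: 2 of 4.

2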